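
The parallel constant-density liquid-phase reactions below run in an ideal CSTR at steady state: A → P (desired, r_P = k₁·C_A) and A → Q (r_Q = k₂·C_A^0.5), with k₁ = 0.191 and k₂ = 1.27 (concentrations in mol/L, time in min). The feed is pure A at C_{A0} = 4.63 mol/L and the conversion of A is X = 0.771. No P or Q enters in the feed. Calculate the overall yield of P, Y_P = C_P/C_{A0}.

0.103

Exit C_A = C_{A0}(1−X) = 4.63×0.229 = 1.060 mol/L.
In a CSTR the entire volume is at exit conditions, so r_P = 0.191×1.060 = 0.2025 and r_Q = 1.27×1.060^0.5 = 1.308.
Fraction of consumed A going to P: r_P/(r_P+r_Q) = 0.1341.
C_P = 0.1341·C_{A0}·X = 0.1341×4.63×0.771 = 0.479 mol/L; Y_P = C_P/C_{A0} = 0.103.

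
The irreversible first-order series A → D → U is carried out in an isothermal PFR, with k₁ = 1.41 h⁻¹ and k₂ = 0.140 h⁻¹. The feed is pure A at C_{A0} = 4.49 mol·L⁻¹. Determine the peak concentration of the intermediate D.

3.48 mol·L⁻¹

Evaluating C_D at τ_opt = ln(k₂/k₁)/(k₂−k₁) gives C_{D,max}/C_{A0} = (k₁/k₂)^[k₂/(k₂−k₁)].
= (1.41/0.140)^(0.140/(0.140−1.41)) = (10.07)^(-0.1102) = 0.7752.
C_{D,max} = 0.7752×4.49 = 3.48 mol·L⁻¹.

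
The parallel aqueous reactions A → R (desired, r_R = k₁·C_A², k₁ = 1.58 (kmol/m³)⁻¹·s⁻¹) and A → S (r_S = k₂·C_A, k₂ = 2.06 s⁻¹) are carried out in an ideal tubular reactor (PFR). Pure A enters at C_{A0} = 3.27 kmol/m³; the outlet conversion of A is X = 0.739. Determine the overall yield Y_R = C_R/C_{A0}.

C_A = C_{A0}(1−X) = 0.8535 kmol/m³.
Along a PFR/batch, dC_S/dC_A = −r_S/(r_R+r_S) = −k₂/(k₂+k₁·C_A).
Integrating from C_{A0} to C_A: C_S = (2.06/1.58)·ln[(2.06+1.58·3.27)/(2.06+1.58·0.853)] = 1.304·ln(7.227/3.408) = 0.9798 kmol/m³.
Then C_R = (C_{A0}−C_A) − C_S = 2.417 − 0.9798 = 1.437 kmol/m³.
Y_R = C_R/C_{A0} = 1.437/3.27 = 0.439.

0.439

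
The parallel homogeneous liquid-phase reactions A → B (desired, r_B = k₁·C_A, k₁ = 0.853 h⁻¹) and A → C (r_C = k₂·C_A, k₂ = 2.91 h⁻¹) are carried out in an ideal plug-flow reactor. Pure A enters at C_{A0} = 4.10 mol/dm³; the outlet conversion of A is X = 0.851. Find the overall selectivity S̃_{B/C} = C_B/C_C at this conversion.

0.293

C_A = C_{A0}(1−X) = 0.6109 mol/dm³.
Both paths are first order in A, so the instantaneous fraction to B is constant: dC_B/d(−C_A) = k₁/(k₁+k₂) = 0.2267.
C_B = 0.2267·(C_{A0}−C_A) = 0.2267×3.489 = 0.791 mol/dm³.
C_C = (C_{A0}−C_A)−C_B = 2.698 mol/dm³; S̃_{B/C} = 0.7909/2.698 = 0.293.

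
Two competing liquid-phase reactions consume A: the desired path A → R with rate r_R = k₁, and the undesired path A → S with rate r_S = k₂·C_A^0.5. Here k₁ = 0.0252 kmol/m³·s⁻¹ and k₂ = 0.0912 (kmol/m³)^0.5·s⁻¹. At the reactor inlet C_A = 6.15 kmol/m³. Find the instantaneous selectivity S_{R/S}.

S_{R/S} = r_R/r_S = (k₁)/(k₂·C_A^0.5) = (k₁/k₂)·C_A^-0.5.
= (0.0252) / (0.0912×6.150^0.5) = 0.02520/0.2262 = 0.111.

0.111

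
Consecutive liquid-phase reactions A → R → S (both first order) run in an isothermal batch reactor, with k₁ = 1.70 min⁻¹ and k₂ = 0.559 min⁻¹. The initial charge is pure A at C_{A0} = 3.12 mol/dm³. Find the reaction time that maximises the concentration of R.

The intermediate peaks when r₁ = r₂, i.e. k₁e^(−k₁t) = k₂e^(−k₂t), giving t_opt = ln(k₂/k₁)/(k₂−k₁).
= ln(0.559/1.70)/(0.559−1.70) = ln(0.3288)/-1.141 = -1.112/-1.141 = 0.975 min.

0.975 min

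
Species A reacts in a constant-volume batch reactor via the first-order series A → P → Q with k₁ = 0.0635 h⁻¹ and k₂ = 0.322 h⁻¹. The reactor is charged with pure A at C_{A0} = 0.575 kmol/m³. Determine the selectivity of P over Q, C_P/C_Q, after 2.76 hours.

Solving the coupled first-order balances gives C_P(t) = [k₁/(k₂−k₁)]·C_{A0}·(e^(−k₁t) − e^(−k₂t)).
e^(−k₁t) = e^(−0.0635×2.76) = e^(−0.1753) = 0.8392; e^(−k₂t) = e^(−0.8887) = 0.4112.
C_P = 0.0635×0.575/(0.322−0.0635) × (0.8392−0.4112) = 0.1412×0.4281 = 0.06046 kmol/m³.
C_A = C_{A0}e^(−k₁t) = 0.4826 kmol/m³, so C_Q = C_{A0}−C_A−C_P = 0.03198 kmol/m³; C_P/C_Q = 1.89.

1.89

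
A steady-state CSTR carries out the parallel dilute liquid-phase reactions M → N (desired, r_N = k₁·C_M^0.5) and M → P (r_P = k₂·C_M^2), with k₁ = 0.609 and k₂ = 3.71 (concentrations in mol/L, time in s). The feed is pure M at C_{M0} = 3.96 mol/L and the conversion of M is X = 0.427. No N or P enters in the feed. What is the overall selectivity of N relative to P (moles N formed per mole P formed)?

Exit C_M = C_{M0}(1−X) = 3.96×0.573 = 2.269 mol/L.
A CSTR operates uniformly at the exit composition, giving r_N = 0.9174 and r_P = 19.10 (each k·C_M^n at C_M = 2.269).
Overall selectivity = C_N/C_P = r_Nτ/(r_Pτ) = r_N/r_P = 0.0480.

0.0480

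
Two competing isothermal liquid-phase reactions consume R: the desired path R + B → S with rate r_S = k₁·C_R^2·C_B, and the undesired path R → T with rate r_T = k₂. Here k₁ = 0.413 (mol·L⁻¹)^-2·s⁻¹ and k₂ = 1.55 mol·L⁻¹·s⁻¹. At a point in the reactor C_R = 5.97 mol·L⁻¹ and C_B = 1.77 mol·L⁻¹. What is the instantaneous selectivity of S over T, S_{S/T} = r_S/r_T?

16.8

S_{S/T} = r_S/r_T = (k₁·C_R^2·C_B)/(k₂) = (k₁/k₂)·C_R^2·C_B.
= (0.413×5.970^2×1.770) / (1.55) = 26.05/1.550 = 16.8.
Since the desired path is higher order in R, keeping C_R high (PFR or concentrated feed) favours S.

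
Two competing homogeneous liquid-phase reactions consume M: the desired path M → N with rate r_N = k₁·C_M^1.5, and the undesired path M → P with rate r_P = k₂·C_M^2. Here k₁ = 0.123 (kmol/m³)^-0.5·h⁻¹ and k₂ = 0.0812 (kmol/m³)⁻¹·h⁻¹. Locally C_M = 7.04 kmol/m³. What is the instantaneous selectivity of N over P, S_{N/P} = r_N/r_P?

0.571

S_{N/P} = r_N/r_P = (k₁·C_M^1.5)/(k₂·C_M^2) = (k₁/k₂)·C_M^-0.5.
= (0.123×7.040^1.5) / (0.0812×7.040^2) = 2.298/4.024 = 0.571.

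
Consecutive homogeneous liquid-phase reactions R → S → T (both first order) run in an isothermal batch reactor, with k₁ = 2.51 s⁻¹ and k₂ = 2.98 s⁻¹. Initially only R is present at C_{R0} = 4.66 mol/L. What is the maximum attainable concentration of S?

1.57 mol/L

At the optimum, C_{S,max}/C_{R0} = (k₁/k₂)^[k₂/(k₂−k₁)].
= (2.51/2.98)^(2.98/(2.98−2.51)) = (0.8423)^(6.340) = 0.3368.
C_{S,max} = 0.3368×4.66 = 1.57 mol/L.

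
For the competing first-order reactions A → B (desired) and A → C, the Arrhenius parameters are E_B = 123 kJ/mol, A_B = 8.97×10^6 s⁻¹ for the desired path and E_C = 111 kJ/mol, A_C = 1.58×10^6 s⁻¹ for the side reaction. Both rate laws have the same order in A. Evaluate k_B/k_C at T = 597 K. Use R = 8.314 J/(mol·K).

k_B/k_C = (A_B/A_C)·exp[−(E_B−E_C)/(RT)] = (A_B/A_C)·exp[(E_C−E_B)/(RT)].
(E_C−E_B)/(RT) = (111−123)×10³/(8.314×597) = -12000/4963 = -2.418.
k_B/k_C = (8.97×10^6/1.58×10^6)·exp(-2.418) = 5.677 × 0.08913 = 0.506.
Since E_B > E_C, raising the temperature improves selectivity toward B.

0.506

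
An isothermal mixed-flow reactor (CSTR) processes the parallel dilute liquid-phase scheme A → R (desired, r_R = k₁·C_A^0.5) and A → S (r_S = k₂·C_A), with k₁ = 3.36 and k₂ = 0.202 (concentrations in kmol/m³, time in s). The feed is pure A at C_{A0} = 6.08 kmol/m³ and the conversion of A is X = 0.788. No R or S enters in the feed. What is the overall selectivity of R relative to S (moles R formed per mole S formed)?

14.7

Exit C_A = C_{A0}(1−X) = 6.08×0.212 = 1.289 kmol/m³.
A CSTR operates uniformly at the exit composition, giving r_R = 3.815 and r_S = 0.2604 (each k·C_A^n at C_A = 1.289).
Overall selectivity = C_R/C_S = r_Rτ/(r_Sτ) = r_R/r_S = 14.7.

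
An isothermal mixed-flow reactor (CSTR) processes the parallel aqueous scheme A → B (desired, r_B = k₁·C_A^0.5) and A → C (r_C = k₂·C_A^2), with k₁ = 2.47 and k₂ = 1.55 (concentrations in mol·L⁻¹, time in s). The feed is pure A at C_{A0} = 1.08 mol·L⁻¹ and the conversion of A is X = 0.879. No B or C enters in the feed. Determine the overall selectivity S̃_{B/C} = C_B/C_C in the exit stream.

Exit C_A = C_{A0}(1−X) = 1.08×0.121 = 0.1307 mol·L⁻¹.
A CSTR operates uniformly at the exit composition, giving r_B = 0.8929 and r_C = 0.02647 (each k·C_A^n at C_A = 0.1307).
Overall selectivity = C_B/C_C = r_Bτ/(r_Cτ) = r_B/r_C = 33.7.

33.7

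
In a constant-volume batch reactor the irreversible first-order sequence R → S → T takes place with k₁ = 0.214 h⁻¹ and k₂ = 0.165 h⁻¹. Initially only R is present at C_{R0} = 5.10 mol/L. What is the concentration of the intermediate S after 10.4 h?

The intermediate concentration in a first-order A→B→C sequence is C_S = k₁C_{R0}(e^(−k₁t) − e^(−k₂t))/(k₂−k₁).
e^(−k₁t) = e^(−0.214×10.4) = e^(−2.226) = 0.1080; e^(−k₂t) = e^(−1.716) = 0.1798.
C_S = 0.214×5.10/(0.165−0.214) × (0.1080−0.1798) = (-22.27)×(-0.07178) = 1.599 mol/L.

1.60 mol/L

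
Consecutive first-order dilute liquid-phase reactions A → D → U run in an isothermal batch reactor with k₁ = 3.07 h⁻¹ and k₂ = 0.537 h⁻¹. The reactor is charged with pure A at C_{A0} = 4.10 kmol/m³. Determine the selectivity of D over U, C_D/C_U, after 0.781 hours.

3.09

The intermediate concentration in a first-order A→B→C sequence is C_D = k₁C_{A0}(e^(−k₁t) − e^(−k₂t))/(k₂−k₁).
e^(−k₁t) = e^(−3.07×0.781) = e^(−2.398) = 0.09093; e^(−k₂t) = e^(−0.4194) = 0.6574.
C_D = 3.07×4.10/(0.537−3.07) × (0.09093−0.6574) = (-4.969)×(-0.5665) = 2.815 kmol/m³.
C_A = C_{A0}e^(−k₁t) = 0.3728 kmol/m³, so C_U = C_{A0}−C_A−C_D = 0.9121 kmol/m³; C_D/C_U = 3.09.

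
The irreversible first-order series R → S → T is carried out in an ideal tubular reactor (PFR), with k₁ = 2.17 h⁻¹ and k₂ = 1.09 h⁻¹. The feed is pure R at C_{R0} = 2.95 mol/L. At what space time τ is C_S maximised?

Setting dC_S/dτ = 0 gives τ_opt = ln(k₂/k₁)/(k₂−k₁).
= ln(1.09/2.17)/(1.09−2.17) = ln(0.5023)/-1.080 = -0.6885/-1.080 = 0.638 h.

0.638 h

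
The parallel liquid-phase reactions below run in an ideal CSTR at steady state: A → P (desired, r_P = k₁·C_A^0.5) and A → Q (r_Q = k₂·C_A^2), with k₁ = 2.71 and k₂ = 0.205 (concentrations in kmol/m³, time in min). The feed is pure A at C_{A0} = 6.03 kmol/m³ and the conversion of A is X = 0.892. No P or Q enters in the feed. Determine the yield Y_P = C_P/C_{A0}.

0.858

Exit C_A = C_{A0}(1−X) = 6.03×0.108 = 0.6512 kmol/m³.
In a CSTR the entire volume is at exit conditions, so r_P = 2.71×0.6512^0.5 = 2.187 and r_Q = 0.205×0.6512^2 = 0.08694.
Fraction of consumed A going to P: r_P/(r_P+r_Q) = 0.9618.
C_P = 0.9618·C_{A0}·X = 0.9618×6.03×0.892 = 5.17 kmol/m³; Y_P = C_P/C_{A0} = 0.858.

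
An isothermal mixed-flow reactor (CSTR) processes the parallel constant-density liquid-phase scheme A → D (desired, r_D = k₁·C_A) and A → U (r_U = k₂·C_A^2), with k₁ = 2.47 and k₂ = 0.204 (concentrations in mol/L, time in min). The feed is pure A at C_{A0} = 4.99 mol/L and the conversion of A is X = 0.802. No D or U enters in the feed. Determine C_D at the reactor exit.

3.70 mol/L

Exit C_A = C_{A0}(1−X) = 4.99×0.198 = 0.9880 mol/L.
A CSTR operates uniformly at the exit composition, giving r_D = 2.440 and r_U = 0.1991 (each k·C_A^n at C_A = 0.9880).
Fraction of consumed A going to D: r_D/(r_D+r_U) = 0.9246.
C_D = 0.9246·C_{A0}·X = 0.9246×4.99×0.802 = 3.70 mol/L.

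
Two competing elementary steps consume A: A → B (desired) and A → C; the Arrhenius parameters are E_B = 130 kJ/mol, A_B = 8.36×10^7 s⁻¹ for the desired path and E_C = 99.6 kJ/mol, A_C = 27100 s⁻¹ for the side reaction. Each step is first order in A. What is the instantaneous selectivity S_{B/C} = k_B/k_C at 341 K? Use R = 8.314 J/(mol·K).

Since both paths have the same order in A, the concentration cancels and S_{B/C} = k_B/k_C = (A_B/A_C)·exp[(E_C−E_B)/(RT)].
(E_C−E_B)/(RT) = (99.6−130)×10³/(8.314×341) = -30400/2835 = -10.72.
k_B/k_C = (8.36×10^7/27100)·exp(-10.72) = 3085 × 2.204×10^-5 = 0.0680.
Since E_B > E_C, raising the temperature improves selectivity toward B.

0.0680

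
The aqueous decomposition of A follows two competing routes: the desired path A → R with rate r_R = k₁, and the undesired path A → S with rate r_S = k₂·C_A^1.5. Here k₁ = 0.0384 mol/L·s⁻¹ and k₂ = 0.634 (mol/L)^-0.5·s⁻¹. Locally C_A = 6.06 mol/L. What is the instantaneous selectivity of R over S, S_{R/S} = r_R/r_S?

S_{R/S} = r_R/r_S = (k₁)/(k₂·C_A^1.5) = (k₁/k₂)·C_A^-1.5.
= (0.0384) / (0.634×6.060^1.5) = 0.03840/9.458 = 0.00406.

0.00406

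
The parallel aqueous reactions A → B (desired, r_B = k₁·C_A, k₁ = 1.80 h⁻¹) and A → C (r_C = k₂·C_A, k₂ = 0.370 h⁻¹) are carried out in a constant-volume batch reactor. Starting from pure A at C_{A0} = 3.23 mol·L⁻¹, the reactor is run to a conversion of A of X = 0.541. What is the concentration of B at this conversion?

C_A = C_{A0}(1−X) = 1.483 mol·L⁻¹.
Both paths are first order in A, so the instantaneous fraction to B is constant: dC_B/d(−C_A) = k₁/(k₁+k₂) = 0.8295.
C_B = 0.8295·(C_{A0}−C_A) = 0.8295×1.747 = 1.45 mol·L⁻¹.

1.45 mol·L⁻¹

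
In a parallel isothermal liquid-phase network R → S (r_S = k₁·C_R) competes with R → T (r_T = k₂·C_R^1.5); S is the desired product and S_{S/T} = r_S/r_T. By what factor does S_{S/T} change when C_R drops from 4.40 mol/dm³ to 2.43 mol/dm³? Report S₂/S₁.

S_{S/T} = (k₁/k₂)·C_R^-0.5, so S₂/S₁ = (C_{R,2}/C_{R,1})^-0.5.
= (2.43/4.40)^(-0.5) = (0.5523)^(-0.5) = 1.35.

1.35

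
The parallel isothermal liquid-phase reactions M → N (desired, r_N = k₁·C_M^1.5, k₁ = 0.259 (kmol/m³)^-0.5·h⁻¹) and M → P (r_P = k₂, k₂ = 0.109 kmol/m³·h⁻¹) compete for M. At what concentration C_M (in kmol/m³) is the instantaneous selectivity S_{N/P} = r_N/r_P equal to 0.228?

S_{N/P} = (k₁/k₂)·C_M^1.5 ⇒ C_M = (S·k₂/k₁)^(1/1.5).
= (0.228×0.109/0.259)^(0.6667) = (0.09595)^(0.6667) = 0.210 kmol/m³.

0.210 kmol/m³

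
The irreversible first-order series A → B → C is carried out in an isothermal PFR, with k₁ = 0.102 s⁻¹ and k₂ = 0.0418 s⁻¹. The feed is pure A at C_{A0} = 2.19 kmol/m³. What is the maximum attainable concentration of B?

1.18 kmol/m³

At the optimum, C_{B,max}/C_{A0} = (k₁/k₂)^[k₂/(k₂−k₁)].
= (0.102/0.0418)^(0.0418/(0.0418−0.102)) = (2.440)^(-0.6944) = 0.5383.
C_{B,max} = 0.5383×2.19 = 1.18 kmol/m³.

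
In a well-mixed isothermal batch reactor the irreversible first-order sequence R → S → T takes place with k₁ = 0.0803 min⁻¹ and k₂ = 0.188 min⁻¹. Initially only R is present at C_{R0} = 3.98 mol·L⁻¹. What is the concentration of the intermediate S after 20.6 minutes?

0.506 mol·L⁻¹

For first-order series with pure R initially, C_S(t) = k₁C_{R0}/(k₂−k₁)·(e^(−k₁t) − e^(−k₂t)).
e^(−k₁t) = e^(−0.0803×20.6) = e^(−1.654) = 0.1912; e^(−k₂t) = e^(−3.873) = 0.02080.
C_S = 0.0803×3.98/(0.188−0.0803) × (0.1912−0.02080) = 2.967×0.1704 = 0.5058 mol·L⁻¹.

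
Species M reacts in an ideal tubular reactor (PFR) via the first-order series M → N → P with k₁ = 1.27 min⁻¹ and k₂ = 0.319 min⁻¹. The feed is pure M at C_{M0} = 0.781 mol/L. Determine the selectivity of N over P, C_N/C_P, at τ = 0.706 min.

7.37

Solving the coupled first-order balances gives C_N(τ) = [k₁/(k₂−k₁)]·C_{M0}·(e^(−k₁τ) − e^(−k₂τ)).
e^(−k₁τ) = e^(−1.27×0.706) = e^(−0.8966) = 0.4079; e^(−k₂τ) = e^(−0.2252) = 0.7983.
C_N = 1.27×0.781/(0.319−1.27) × (0.4079−0.7983) = (-1.043)×(-0.3904) = 0.4072 mol/L.
C_M = C_{M0}e^(−k₁τ) = 0.3186 mol/L, so C_P = C_{M0}−C_M−C_N = 0.05522 mol/L; C_N/C_P = 7.37.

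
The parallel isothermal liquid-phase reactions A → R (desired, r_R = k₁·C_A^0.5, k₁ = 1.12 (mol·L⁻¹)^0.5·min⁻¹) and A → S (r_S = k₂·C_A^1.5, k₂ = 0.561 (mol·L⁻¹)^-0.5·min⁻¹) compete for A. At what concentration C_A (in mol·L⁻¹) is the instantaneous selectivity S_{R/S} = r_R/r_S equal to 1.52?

1.31 mol·L⁻¹

S_{R/S} = (k₁/k₂)·C_A⁻¹ ⇒ C_A = (S·k₂/k₁)^(-1).
= (1.52×0.561/1.12)^(-1) = (0.7614)^(-1) = 1.31 mol·L⁻¹.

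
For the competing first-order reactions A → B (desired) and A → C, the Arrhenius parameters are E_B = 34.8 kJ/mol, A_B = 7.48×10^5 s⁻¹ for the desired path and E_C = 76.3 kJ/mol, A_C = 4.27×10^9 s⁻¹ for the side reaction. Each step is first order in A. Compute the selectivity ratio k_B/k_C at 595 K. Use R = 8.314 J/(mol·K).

0.771

k_B/k_C = (A_B/A_C)·exp[−(E_B−E_C)/(RT)] = (A_B/A_C)·exp[(E_C−E_B)/(RT)].
(E_C−E_B)/(RT) = (76.3−34.8)×10³/(8.314×595) = 41500/4947 = 8.389.
k_B/k_C = (7.48×10^5/4.27×10^9)·exp(8.389) = 1.752×10^-4 × 4399 = 0.771.
Since E_B < E_C, lowering the temperature improves selectivity toward B.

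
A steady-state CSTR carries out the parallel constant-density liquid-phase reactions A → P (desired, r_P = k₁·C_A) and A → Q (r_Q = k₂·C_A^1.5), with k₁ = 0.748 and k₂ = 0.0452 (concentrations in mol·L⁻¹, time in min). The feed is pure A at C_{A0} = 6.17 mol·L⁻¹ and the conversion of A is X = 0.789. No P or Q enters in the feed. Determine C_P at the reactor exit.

4.55 mol·L⁻¹

Exit C_A = C_{A0}(1−X) = 6.17×0.211 = 1.302 mol·L⁻¹.
In a CSTR the entire volume is at exit conditions, so r_P = 0.748×1.302 = 0.9738 and r_Q = 0.0452×1.302^1.5 = 0.06714.
Fraction of consumed A going to P: r_P/(r_P+r_Q) = 0.9355.
C_P = 0.9355·C_{A0}·X = 0.9355×6.17×0.789 = 4.55 mol·L⁻¹.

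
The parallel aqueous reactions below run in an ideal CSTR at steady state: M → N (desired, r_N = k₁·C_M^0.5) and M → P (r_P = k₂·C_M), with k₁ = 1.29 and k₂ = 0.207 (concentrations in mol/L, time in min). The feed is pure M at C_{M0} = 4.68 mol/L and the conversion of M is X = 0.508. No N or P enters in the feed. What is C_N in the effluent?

1.91 mol/L

Exit C_M = C_{M0}(1−X) = 4.68×0.492 = 2.303 mol/L.
A CSTR operates uniformly at the exit composition, giving r_N = 1.957 and r_P = 0.4766 (each k·C_M^n at C_M = 2.303).
Fraction of consumed M going to N: r_N/(r_N+r_P) = 0.8042.
C_N = 0.8042·C_{M0}·X = 0.8042×4.68×0.508 = 1.91 mol/L.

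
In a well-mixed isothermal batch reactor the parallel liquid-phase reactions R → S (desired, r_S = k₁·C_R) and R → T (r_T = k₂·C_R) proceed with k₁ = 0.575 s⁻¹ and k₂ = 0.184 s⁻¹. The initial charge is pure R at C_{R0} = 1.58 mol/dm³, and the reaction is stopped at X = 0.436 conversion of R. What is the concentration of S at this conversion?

C_R = C_{R0}(1−X) = 0.8911 mol/dm³.
Both paths are first order in R, so the instantaneous fraction to S is constant: dC_S/d(−C_R) = k₁/(k₁+k₂) = 0.7576.
C_S = 0.7576·(C_{R0}−C_R) = 0.7576×0.6889 = 0.522 mol/dm³.

0.522 mol/dm³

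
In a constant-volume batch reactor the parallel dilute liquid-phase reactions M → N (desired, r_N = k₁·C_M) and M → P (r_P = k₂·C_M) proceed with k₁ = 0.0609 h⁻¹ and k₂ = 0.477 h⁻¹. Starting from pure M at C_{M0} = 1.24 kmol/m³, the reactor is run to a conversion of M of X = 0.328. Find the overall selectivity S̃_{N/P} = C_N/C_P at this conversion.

C_M = C_{M0}(1−X) = 0.8333 kmol/m³.
Both paths are first order in M, so the instantaneous fraction to N is constant: dC_N/d(−C_M) = k₁/(k₁+k₂) = 0.1132.
C_N = 0.1132·(C_{M0}−C_M) = 0.1132×0.4067 = 0.0460 kmol/m³.
C_P = (C_{M0}−C_M)−C_N = 0.3607 kmol/m³; S̃_{N/P} = 0.04605/0.3607 = 0.128.

0.128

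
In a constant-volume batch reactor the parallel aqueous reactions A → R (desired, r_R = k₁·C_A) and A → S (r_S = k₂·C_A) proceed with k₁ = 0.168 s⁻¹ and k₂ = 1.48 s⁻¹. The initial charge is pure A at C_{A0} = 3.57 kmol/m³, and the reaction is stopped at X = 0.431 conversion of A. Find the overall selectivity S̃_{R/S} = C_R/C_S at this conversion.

C_A = C_{A0}(1−X) = 2.031 kmol/m³.
Both paths are first order in A, so the instantaneous fraction to R is constant: dC_R/d(−C_A) = k₁/(k₁+k₂) = 0.1019.
C_R = 0.1019·(C_{A0}−C_A) = 0.1019×1.539 = 0.157 kmol/m³.
C_S = (C_{A0}−C_A)−C_R = 1.382 kmol/m³; S̃_{R/S} = 0.1569/1.382 = 0.114.

0.114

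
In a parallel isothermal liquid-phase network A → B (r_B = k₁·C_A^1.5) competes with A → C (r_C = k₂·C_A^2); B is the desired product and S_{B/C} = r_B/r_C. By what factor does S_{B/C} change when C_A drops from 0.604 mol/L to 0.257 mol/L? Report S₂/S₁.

1.53

S_{B/C} = (k₁/k₂)·C_A^-0.5, so S₂/S₁ = (C_{A,2}/C_{A,1})^-0.5.
= (0.257/0.604)^(-0.5) = (0.4255)^(-0.5) = 1.53.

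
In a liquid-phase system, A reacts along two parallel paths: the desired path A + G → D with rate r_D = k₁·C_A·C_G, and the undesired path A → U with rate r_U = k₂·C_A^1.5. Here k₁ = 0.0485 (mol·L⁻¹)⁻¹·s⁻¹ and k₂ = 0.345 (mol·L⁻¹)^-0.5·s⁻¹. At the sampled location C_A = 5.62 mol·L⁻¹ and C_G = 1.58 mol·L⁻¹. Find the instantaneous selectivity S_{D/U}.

0.0937

S_{D/U} = r_D/r_U = (k₁·C_A·C_G)/(k₂·C_A^1.5) = (k₁/k₂)·C_A^-0.5·C_G.
= (0.0485×5.620×1.580) / (0.345×5.620^1.5) = 0.4307/4.596 = 0.0937.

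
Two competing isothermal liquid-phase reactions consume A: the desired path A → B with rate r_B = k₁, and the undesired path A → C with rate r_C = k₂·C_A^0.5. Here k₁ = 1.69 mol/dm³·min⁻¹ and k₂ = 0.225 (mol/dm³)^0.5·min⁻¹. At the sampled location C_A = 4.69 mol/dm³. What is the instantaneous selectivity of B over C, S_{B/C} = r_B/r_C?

S_{B/C} = r_B/r_C = (k₁)/(k₂·C_A^0.5) = (k₁/k₂)·C_A^-0.5.
= (1.69) / (0.225×4.690^0.5) = 1.690/0.4873 = 3.47.

3.47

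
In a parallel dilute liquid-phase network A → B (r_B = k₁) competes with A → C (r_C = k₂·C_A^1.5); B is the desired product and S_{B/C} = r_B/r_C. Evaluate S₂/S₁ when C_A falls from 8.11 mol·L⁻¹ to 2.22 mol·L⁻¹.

S_{B/C} = (k₁/k₂)·C_A^-1.5, so S₂/S₁ = (C_{A,2}/C_{A,1})^-1.5.
= (2.22/8.11)^(-1.5) = (0.2737)^(-1.5) = 6.98.

6.98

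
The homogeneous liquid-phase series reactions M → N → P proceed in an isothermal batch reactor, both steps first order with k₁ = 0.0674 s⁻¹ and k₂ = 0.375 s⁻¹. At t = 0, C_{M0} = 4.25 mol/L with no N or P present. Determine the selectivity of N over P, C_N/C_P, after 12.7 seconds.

0.189

The intermediate concentration in a first-order A→B→C sequence is C_N = k₁C_{M0}(e^(−k₁t) − e^(−k₂t))/(k₂−k₁).
e^(−k₁t) = e^(−0.0674×12.7) = e^(−0.8560) = 0.4249; e^(−k₂t) = e^(−4.762) = 0.008544.
C_N = 0.0674×4.25/(0.375−0.0674) × (0.4249−0.008544) = 0.9312×0.4163 = 0.3877 mol/L.
C_M = C_{M0}e^(−k₁t) = 1.806 mol/L, so C_P = C_{M0}−C_M−C_N = 2.057 mol/L; C_N/C_P = 0.189.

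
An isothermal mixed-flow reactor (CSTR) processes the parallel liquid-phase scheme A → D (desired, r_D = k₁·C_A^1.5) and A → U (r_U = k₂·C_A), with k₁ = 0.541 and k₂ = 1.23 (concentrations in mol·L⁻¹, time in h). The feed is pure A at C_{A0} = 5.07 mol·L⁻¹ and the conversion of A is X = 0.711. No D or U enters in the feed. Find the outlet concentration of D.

Exit C_A = C_{A0}(1−X) = 5.07×0.289 = 1.465 mol·L⁻¹.
Rates in a CSTR are evaluated at the outlet concentration: r_D = 0.541×1.465^1.5 = 0.9595, r_U = 1.23×1.465 = 1.802.
Fraction of consumed A going to D: r_D/(r_D+r_U) = 0.3474.
C_D = 0.3474·C_{A0}·X = 0.3474×5.07×0.711 = 1.25 mol·L⁻¹.

1.25 mol·L⁻¹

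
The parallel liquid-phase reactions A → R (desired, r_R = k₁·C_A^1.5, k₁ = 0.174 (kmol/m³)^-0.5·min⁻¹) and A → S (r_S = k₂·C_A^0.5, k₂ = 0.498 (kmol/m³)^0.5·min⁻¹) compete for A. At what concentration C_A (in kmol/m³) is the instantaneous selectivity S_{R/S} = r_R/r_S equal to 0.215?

S_{R/S} = (k₁/k₂)·C_A ⇒ C_A = S·k₂/k₁.
= 0.215×0.498/0.174 = 0.615 kmol/m³.

0.615 kmol/m³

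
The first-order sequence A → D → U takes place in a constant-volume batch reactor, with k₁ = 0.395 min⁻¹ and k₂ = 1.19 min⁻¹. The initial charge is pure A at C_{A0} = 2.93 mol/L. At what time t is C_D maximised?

For first-order series the maximum of C_D occurs at t_opt = ln(k₂/k₁)/(k₂−k₁).
= ln(1.19/0.395)/(1.19−0.395) = ln(3.013)/0.7950 = 1.103/0.7950 = 1.39 min.

1.39 min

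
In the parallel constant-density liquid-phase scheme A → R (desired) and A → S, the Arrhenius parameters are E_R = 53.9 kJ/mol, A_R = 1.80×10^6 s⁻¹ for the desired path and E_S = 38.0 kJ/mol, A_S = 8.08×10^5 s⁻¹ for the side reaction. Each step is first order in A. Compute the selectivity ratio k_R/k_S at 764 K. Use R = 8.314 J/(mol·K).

0.182

With equal orders, S_{R/S} = k_R/k_S = (A_R/A_S)·exp[(E_S−E_R)/(RT)].
(E_S−E_R)/(RT) = (38.0−53.9)×10³/(8.314×764) = -15900/6352 = -2.503.
k_R/k_S = (1.80×10^6/8.08×10^5)·exp(-2.503) = 2.228 × 0.08182 = 0.182.
Since E_R > E_S, raising the temperature improves selectivity toward R.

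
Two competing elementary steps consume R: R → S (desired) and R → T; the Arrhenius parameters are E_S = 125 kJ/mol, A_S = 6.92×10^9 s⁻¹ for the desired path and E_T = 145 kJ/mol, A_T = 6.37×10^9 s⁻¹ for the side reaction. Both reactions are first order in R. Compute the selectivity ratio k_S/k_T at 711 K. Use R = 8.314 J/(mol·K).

k_S/k_T = (A_S/A_T)·exp[−(E_S−E_T)/(RT)] = (A_S/A_T)·exp[(E_T−E_S)/(RT)].
(E_T−E_S)/(RT) = (145−125)×10³/(8.314×711) = 20000/5911 = 3.383.
k_S/k_T = (6.92×10^9/6.37×10^9)·exp(3.383) = 1.086 × 29.47 = 32.0.

32.0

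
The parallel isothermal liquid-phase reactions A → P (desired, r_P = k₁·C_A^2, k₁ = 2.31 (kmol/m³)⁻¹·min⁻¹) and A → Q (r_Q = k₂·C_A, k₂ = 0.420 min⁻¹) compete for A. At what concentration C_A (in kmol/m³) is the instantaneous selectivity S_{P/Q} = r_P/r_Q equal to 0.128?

0.0233 kmol/m³

S_{P/Q} = (k₁/k₂)·C_A ⇒ C_A = S·k₂/k₁.
= 0.128×0.420/2.31 = 0.0233 kmol/m³.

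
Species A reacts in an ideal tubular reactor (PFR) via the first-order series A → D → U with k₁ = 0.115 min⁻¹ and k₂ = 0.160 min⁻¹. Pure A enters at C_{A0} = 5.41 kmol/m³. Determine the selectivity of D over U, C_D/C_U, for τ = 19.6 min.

0.213

Solving the coupled first-order balances gives C_D(τ) = [k₁/(k₂−k₁)]·C_{A0}·(e^(−k₁τ) − e^(−k₂τ)).
e^(−k₁τ) = e^(−0.115×19.6) = e^(−2.254) = 0.1050; e^(−k₂τ) = e^(−3.136) = 0.04346.
C_D = 0.115×5.41/(0.160−0.115) × (0.1050−0.04346) = 13.83×0.06152 = 0.8506 kmol/m³.
C_A = C_{A0}e^(−k₁τ) = 0.5679 kmol/m³, so C_U = C_{A0}−C_A−C_D = 3.991 kmol/m³; C_D/C_U = 0.213.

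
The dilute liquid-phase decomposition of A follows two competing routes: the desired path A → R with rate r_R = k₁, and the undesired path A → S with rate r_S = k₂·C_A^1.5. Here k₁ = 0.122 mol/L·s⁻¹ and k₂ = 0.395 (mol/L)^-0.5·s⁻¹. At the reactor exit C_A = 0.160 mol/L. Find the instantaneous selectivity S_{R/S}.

4.83

S_{R/S} = r_R/r_S = (k₁)/(k₂·C_A^1.5) = (k₁/k₂)·C_A^-1.5.
= (0.122) / (0.395×0.1600^1.5) = 0.1220/0.02528 = 4.83.
The undesired path is higher order in A, so low C_A (CSTR or dilute feed) favours R.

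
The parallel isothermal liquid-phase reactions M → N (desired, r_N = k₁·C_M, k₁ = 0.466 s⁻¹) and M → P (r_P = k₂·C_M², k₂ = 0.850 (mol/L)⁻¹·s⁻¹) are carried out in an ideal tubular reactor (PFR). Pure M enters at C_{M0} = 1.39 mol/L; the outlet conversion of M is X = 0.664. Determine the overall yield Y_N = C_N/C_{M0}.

0.255

C_M = C_{M0}(1−X) = 0.4670 mol/L.
Along a PFR/batch, dC_N/dC_M = −r_N/(r_N+r_P) = −k₁/(k₁+k₂·C_M).
Integrating from C_{M0} to C_M: C_N = (0.466/0.850)·ln[(0.466+0.850·1.39)/(0.466+0.850·0.467)] = 0.5482·ln(1.647/0.8630) = 0.3545 mol/L.
Y_N = C_N/C_{M0} = 0.3545/1.39 = 0.255.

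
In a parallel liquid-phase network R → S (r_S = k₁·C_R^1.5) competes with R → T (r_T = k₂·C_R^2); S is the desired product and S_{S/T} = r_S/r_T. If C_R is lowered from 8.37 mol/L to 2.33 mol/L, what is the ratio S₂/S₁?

S_{S/T} = (k₁/k₂)·C_R^-0.5, so S₂/S₁ = (C_{R,2}/C_{R,1})^-0.5.
= (2.33/8.37)^(-0.5) = (0.2784)^(-0.5) = 1.90.
Selectivity toward S rises as C_R falls — low-concentration operation is favoured.

1.90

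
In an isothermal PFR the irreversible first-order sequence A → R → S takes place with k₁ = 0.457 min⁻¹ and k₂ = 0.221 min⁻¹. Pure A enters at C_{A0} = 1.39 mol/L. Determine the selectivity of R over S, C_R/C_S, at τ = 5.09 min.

For first-order series with pure A initially, C_R(τ) = k₁C_{A0}/(k₂−k₁)·(e^(−k₁τ) − e^(−k₂τ)).
e^(−k₁τ) = e^(−0.457×5.09) = e^(−2.326) = 0.09767; e^(−k₂τ) = e^(−1.125) = 0.3247.
C_R = 0.457×1.39/(0.221−0.457) × (0.09767−0.3247) = (-2.692)×(-0.2270) = 0.6110 mol/L.
C_A = C_{A0}e^(−k₁τ) = 0.1358 mol/L, so C_S = C_{A0}−C_A−C_R = 0.6432 mol/L; C_R/C_S = 0.950.

0.950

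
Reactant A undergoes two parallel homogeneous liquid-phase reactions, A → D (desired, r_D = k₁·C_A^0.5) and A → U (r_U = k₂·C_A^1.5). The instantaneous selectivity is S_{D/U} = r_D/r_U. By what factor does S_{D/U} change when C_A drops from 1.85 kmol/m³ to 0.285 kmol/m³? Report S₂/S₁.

S_{D/U} = (k₁/k₂)·C_A⁻¹, so S₂/S₁ = (C_{A,2}/C_{A,1})⁻¹.
= 1.85/0.285 = 6.49.
Selectivity toward D rises as C_A falls — low-concentration operation is favoured.

6.49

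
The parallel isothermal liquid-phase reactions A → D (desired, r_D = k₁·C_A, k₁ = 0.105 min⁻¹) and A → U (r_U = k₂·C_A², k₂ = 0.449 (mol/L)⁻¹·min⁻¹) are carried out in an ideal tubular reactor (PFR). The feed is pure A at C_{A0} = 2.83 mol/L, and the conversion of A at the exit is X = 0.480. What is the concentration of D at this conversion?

C_A = C_{A0}(1−X) = 1.472 mol/L.
Along a PFR/batch, dC_D/dC_A = −r_D/(r_D+r_U) = −k₁/(k₁+k₂·C_A).
Integrating from C_{A0} to C_A: C_D = (0.105/0.449)·ln[(0.105+0.449·2.83)/(0.105+0.449·1.47)] = 0.2339·ln(1.376/0.7657) = 0.1370 mol/L.

0.137 mol/L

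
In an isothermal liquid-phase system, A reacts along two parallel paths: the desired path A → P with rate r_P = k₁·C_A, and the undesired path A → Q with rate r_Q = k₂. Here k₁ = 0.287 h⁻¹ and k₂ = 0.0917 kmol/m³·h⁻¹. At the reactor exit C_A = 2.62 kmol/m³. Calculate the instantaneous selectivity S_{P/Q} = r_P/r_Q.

S_{P/Q} = r_P/r_Q = (k₁·C_A)/(k₂) = (k₁/k₂)·C_A.
= (0.287×2.620) / (0.0917) = 0.7519/0.09170 = 8.20.

8.20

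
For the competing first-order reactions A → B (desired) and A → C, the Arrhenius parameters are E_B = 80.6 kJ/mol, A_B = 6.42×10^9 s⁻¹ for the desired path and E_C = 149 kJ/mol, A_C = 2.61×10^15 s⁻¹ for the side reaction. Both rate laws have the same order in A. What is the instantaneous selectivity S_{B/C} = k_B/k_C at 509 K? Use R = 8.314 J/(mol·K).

25.7

k_B/k_C = (A_B/A_C)·exp[−(E_B−E_C)/(RT)] = (A_B/A_C)·exp[(E_C−E_B)/(RT)].
(E_C−E_B)/(RT) = (149−80.6)×10³/(8.314×509) = 68400/4232 = 16.16.
k_B/k_C = (6.42×10^9/2.61×10^15)·exp(16.16) = 2.460×10^-6 × 1.046×10^7 = 25.7.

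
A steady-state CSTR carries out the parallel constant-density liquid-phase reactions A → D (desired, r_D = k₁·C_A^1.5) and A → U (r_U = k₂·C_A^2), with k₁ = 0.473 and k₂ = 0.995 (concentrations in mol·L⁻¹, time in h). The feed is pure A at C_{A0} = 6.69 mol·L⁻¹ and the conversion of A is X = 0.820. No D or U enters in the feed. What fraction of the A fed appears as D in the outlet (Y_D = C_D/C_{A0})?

Exit C_A = C_{A0}(1−X) = 6.69×0.180 = 1.204 mol·L⁻¹.
Rates in a CSTR are evaluated at the outlet concentration: r_D = 0.473×1.204^1.5 = 0.6250, r_U = 0.995×1.204^2 = 1.443.
Fraction of consumed A going to D: r_D/(r_D+r_U) = 0.3023.
C_D = 0.3023·C_{A0}·X = 0.3023×6.69×0.820 = 1.66 mol·L⁻¹; Y_D = C_D/C_{A0} = 0.248.

0.248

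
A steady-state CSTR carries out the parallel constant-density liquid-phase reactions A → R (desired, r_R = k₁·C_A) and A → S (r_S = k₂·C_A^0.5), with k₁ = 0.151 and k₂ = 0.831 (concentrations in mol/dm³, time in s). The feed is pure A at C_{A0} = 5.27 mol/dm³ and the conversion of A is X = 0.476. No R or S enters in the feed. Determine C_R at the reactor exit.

0.582 mol/dm³

Exit C_A = C_{A0}(1−X) = 5.27×0.524 = 2.761 mol/dm³.
Rates in a CSTR are evaluated at the outlet concentration: r_R = 0.151×2.761 = 0.4170, r_S = 0.831×2.761^0.5 = 1.381.
Fraction of consumed A going to R: r_R/(r_R+r_S) = 0.2319.
C_R = 0.2319·C_{A0}·X = 0.2319×5.27×0.476 = 0.582 mol/dm³.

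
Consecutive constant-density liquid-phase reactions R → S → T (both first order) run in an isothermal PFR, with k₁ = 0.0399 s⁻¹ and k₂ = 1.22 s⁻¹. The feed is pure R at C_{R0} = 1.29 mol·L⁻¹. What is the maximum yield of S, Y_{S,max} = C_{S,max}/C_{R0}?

Evaluating C_S at τ_opt = ln(k₂/k₁)/(k₂−k₁) gives C_{S,max}/C_{R0} = (k₁/k₂)^[k₂/(k₂−k₁)].
= (0.0399/1.22)^(1.22/(1.22−0.0399)) = (0.03270)^(1.034) = 0.02913.

0.0291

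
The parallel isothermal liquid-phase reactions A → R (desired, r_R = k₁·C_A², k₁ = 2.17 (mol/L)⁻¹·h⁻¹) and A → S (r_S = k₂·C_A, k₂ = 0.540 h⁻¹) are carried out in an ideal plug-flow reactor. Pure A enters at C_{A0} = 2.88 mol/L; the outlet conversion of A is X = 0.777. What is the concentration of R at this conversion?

1.93 mol/L

C_A = C_{A0}(1−X) = 0.6422 mol/L.
Along a PFR/batch, dC_S/dC_A = −r_S/(r_R+r_S) = −k₂/(k₂+k₁·C_A).
Integrating from C_{A0} to C_A: C_S = (0.540/2.17)·ln[(0.540+2.17·2.88)/(0.540+2.17·0.642)] = 0.2488·ln(6.790/1.934) = 0.3125 mol/L.
Then C_R = (C_{A0}−C_A) − C_S = 2.238 − 0.3125 = 1.925 mol/L.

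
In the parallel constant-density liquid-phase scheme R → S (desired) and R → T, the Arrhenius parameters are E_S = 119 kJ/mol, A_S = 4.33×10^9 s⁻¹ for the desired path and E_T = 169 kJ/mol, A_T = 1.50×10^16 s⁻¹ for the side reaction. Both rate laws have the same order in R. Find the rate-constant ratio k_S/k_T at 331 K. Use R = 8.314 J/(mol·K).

22.4

k_S/k_T = (A_S/A_T)·exp[−(E_S−E_T)/(RT)] = (A_S/A_T)·exp[(E_T−E_S)/(RT)].
(E_T−E_S)/(RT) = (169−119)×10³/(8.314×331) = 50000/2752 = 18.17.
k_S/k_T = (4.33×10^9/1.50×10^16)·exp(18.17) = 2.887×10^-7 × 7.775×10^7 = 22.4.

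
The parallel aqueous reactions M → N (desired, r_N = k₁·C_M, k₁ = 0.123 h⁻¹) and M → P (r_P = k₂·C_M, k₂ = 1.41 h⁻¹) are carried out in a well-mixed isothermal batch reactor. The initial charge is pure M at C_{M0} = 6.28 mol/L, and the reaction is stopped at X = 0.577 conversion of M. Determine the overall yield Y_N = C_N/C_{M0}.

C_M = C_{M0}(1−X) = 2.656 mol/L.
Both paths are first order in M, so the instantaneous fraction to N is constant: dC_N/d(−C_M) = k₁/(k₁+k₂) = 0.08023.
C_N = 0.08023·(C_{M0}−C_M) = 0.08023×3.624 = 0.291 mol/L.
Y_N = C_N/C_{M0} = 0.2907/6.28 = 0.0463.

0.0463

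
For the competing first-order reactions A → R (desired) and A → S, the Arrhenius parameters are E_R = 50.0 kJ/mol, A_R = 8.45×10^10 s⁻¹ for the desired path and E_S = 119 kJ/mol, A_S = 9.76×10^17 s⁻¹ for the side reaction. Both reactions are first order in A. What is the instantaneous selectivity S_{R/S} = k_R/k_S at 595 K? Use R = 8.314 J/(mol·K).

0.0989

Since both paths have the same order in A, the concentration cancels and S_{R/S} = k_R/k_S = (A_R/A_S)·exp[(E_S−E_R)/(RT)].
(E_S−E_R)/(RT) = (119−50.0)×10³/(8.314×595) = 69000/4947 = 13.95.
k_R/k_S = (8.45×10^10/9.76×10^17)·exp(13.95) = 8.658×10^-8 × 1.142×10^6 = 0.0989.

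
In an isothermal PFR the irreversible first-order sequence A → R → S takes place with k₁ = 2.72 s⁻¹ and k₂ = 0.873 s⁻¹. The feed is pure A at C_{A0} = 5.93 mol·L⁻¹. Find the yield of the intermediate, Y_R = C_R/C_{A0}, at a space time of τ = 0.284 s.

For first-order series with pure A initially, C_R(τ) = k₁C_{A0}/(k₂−k₁)·(e^(−k₁τ) − e^(−k₂τ)).
e^(−k₁τ) = e^(−2.72×0.284) = e^(−0.7725) = 0.4619; e^(−k₂τ) = e^(−0.2479) = 0.7804.
C_R = 2.72×5.93/(0.873−2.72) × (0.4619−0.7804) = (-8.733)×(-0.3185) = 2.782 mol·L⁻¹.
Y_R = C_R/C_{A0} = 2.782/5.93 = 0.469.

0.469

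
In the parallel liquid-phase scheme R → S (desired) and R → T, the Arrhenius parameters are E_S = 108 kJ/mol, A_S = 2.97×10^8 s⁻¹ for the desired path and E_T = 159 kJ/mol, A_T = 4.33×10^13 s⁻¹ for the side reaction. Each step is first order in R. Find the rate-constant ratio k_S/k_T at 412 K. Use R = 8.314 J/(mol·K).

20.1

With equal orders, S_{S/T} = k_S/k_T = (A_S/A_T)·exp[(E_T−E_S)/(RT)].
(E_T−E_S)/(RT) = (159−108)×10³/(8.314×412) = 51000/3425 = 14.89.
k_S/k_T = (2.97×10^8/4.33×10^13)·exp(14.89) = 6.859×10^-6 × 2.925×10^6 = 20.1.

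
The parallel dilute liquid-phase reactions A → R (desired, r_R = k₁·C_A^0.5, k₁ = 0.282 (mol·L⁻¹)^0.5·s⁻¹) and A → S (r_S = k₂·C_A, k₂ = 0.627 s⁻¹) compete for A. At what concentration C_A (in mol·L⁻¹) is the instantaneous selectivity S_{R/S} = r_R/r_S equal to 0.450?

S_{R/S} = (k₁/k₂)·C_A^-0.5 ⇒ C_A = (S·k₂/k₁)^(-2).
= (0.450×0.627/0.282)^(-2) = (1.001)^(-2) = 0.999 mol·L⁻¹.

0.999 mol·L⁻¹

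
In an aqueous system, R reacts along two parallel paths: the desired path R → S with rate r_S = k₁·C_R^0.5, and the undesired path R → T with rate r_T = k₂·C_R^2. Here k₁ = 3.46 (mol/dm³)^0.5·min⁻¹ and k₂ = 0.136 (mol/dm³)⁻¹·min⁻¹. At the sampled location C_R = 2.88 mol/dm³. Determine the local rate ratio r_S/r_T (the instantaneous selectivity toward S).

5.21

S_{S/T} = r_S/r_T = (k₁·C_R^0.5)/(k₂·C_R^2) = (k₁/k₂)·C_R^-1.5.
= (3.46×2.880^0.5) / (0.136×2.880^2) = 5.872/1.128 = 5.21.
The undesired path is higher order in R, so low C_R (CSTR or dilute feed) favours S.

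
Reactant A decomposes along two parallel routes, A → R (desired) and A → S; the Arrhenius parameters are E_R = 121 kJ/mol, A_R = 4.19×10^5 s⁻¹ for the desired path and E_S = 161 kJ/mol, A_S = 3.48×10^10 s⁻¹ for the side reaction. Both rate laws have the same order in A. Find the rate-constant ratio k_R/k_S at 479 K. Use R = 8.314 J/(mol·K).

k_R/k_S = (A_R/A_S)·exp[−(E_R−E_S)/(RT)] = (A_R/A_S)·exp[(E_S−E_R)/(RT)].
(E_S−E_R)/(RT) = (161−121)×10³/(8.314×479) = 40000/3982 = 10.04.
k_R/k_S = (4.19×10^5/3.48×10^10)·exp(10.04) = 1.204×10^-5 × 23021 = 0.277.
Since E_R < E_S, lowering the temperature improves selectivity toward R.

0.277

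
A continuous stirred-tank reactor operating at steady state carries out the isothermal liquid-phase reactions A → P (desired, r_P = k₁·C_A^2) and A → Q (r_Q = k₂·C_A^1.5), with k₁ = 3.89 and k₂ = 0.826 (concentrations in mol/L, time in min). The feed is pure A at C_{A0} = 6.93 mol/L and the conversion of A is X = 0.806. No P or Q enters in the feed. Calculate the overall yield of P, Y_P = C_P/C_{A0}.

Exit C_A = C_{A0}(1−X) = 6.93×0.194 = 1.344 mol/L.
A CSTR operates uniformly at the exit composition, giving r_P = 7.031 and r_Q = 1.288 (each k·C_A^n at C_A = 1.344).
Fraction of consumed A going to P: r_P/(r_P+r_Q) = 0.8452.
C_P = 0.8452·C_{A0}·X = 0.8452×6.93×0.806 = 4.72 mol/L; Y_P = C_P/C_{A0} = 0.681.

0.681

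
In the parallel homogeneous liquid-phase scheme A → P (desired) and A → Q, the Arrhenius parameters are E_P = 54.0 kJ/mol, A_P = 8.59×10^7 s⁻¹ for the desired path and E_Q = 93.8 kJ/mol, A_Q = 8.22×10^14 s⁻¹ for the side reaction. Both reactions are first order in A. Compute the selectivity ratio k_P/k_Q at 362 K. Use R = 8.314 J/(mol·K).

0.0578

Since both paths have the same order in A, the concentration cancels and S_{P/Q} = k_P/k_Q = (A_P/A_Q)·exp[(E_Q−E_P)/(RT)].
(E_Q−E_P)/(RT) = (93.8−54.0)×10³/(8.314×362) = 39800/3010 = 13.22.
k_P/k_Q = (8.59×10^7/8.22×10^14)·exp(13.22) = 1.045×10^-7 × 5.535×10^5 = 0.0578.
Since E_P < E_Q, lowering the temperature improves selectivity toward P.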